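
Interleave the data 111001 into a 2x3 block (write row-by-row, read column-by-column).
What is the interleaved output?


Matrix:
  111
  001
Read columns: 101011

101011


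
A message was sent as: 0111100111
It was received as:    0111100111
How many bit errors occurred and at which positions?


XOR: 0000000000

0 errors (received matches sent)


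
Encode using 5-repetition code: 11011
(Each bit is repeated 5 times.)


Each bit -> 5 copies

1111111111000001111111111


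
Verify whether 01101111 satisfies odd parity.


Number of 1s: 6

No, parity error (6 ones)


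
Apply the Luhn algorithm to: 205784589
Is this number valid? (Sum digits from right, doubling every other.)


Luhn sum = 49
49 mod 10 = 9

Invalid (Luhn sum mod 10 = 9)


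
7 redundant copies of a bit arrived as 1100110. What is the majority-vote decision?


Ones: 4 out of 7
Threshold: 4

1 (4/7 voted 1)


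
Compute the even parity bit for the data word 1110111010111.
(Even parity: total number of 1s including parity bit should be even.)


Number of 1s in data: 10
Parity bit: 0

0


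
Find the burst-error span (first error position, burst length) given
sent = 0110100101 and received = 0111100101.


XOR: 0001000000

Burst at position 3, length 1


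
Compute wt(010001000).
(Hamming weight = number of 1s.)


Counting 1s in 010001000

2


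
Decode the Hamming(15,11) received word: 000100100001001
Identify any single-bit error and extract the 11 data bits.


Syndrome = 0: no error detected

Data: 00010001001 (no errors)


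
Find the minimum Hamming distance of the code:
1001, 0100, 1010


Comparing all pairs, minimum distance: 2
Can detect 1 errors, correct 0 errors

2


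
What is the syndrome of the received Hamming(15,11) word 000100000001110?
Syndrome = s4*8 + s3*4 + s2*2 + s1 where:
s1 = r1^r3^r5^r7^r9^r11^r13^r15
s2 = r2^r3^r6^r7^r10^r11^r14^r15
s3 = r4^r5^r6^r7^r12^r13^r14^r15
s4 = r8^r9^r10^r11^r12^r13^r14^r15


s1=1, s2=1, s3=0, s4=1

Syndrome = 11 (error at position 11)


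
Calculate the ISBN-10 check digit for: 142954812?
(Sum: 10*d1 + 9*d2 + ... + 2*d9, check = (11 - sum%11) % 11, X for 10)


Weighted sum: 214
214 mod 11 = 5

Check digit: 6


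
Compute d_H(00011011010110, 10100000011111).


XOR: 10111011001001
Count of 1s: 8

8


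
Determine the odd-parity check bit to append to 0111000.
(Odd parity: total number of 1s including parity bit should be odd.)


Number of 1s in data: 3
Parity bit: 0

0


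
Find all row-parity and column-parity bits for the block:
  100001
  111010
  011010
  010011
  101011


Row parities: 00110
Column parities: 111001

Row P: 00110, Col P: 111001, Corner: 0


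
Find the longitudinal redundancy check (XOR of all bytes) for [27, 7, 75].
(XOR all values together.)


XOR chain: 27 ^ 7 ^ 75 = 87

87


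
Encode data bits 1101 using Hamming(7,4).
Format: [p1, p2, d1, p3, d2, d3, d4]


Parity bits: p1=1, p2=0, p3=0

1010101


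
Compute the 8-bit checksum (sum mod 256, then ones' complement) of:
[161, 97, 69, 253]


Sum = 580 mod 256 = 68
Complement = 187

187


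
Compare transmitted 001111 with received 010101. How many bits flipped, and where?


XOR: 011010

3 error(s) at position(s): 1, 2, 4


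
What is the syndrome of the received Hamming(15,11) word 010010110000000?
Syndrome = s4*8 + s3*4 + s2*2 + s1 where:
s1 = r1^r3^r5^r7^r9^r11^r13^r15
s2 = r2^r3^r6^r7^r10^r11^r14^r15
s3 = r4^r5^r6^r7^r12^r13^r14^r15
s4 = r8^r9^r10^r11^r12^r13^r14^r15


s1=0, s2=0, s3=0, s4=1

Syndrome = 8 (error at position 8)


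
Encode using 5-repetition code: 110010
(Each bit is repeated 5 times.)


Each bit -> 5 copies

111111111100000000001111100000


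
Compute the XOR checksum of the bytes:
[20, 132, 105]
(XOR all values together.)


XOR chain: 20 ^ 132 ^ 105 = 249

249


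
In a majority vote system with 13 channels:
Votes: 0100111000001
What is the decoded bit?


Ones: 5 out of 13
Threshold: 7

0 (5/13 voted 1)


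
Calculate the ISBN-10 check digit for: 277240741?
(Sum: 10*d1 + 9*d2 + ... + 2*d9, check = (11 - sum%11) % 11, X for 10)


Weighted sum: 219
219 mod 11 = 10

Check digit: 1


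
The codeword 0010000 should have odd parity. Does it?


Number of 1s: 1

Yes, parity is correct (1 ones)


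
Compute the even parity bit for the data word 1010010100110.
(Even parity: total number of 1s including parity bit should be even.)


Number of 1s in data: 6
Parity bit: 0

0


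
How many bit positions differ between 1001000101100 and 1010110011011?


XOR: 0011110110111
Count of 1s: 9

9


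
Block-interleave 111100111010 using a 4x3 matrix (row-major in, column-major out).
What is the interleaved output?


Matrix:
  111
  100
  111
  010
Read columns: 111010111010

111010111010


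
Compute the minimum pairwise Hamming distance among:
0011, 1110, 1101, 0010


Comparing all pairs, minimum distance: 1
Can detect 0 errors, correct 0 errors

1


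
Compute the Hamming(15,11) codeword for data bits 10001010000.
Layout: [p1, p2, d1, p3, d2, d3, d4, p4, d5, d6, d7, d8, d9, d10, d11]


Parity bits: p1=1, p2=0, p3=0, p4=0

101000001010000


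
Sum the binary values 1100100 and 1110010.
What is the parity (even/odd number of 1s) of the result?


1100100 = 100
1110010 = 114
Sum = 214 = 11010110
1s count = 5

odd parity (5 ones in 11010110)


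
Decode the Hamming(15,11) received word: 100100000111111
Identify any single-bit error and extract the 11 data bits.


Syndrome = 4: error at position 4

Data: 00000111111 (corrected bit 4)


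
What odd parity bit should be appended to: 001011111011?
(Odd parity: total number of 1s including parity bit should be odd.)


Number of 1s in data: 8
Parity bit: 1

1


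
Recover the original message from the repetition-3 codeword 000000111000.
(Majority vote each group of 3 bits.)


Groups: 000, 000, 111, 000
Majority votes: 0010

0010


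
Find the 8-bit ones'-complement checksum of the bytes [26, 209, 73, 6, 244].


Sum = 558 mod 256 = 46
Complement = 209

209


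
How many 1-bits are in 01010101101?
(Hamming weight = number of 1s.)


Counting 1s in 01010101101

6


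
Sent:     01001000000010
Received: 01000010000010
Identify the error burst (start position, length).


XOR: 00001010000000

Burst at position 4, length 3


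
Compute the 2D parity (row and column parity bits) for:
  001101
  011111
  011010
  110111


Row parities: 1111
Column parities: 111111

Row P: 1111, Col P: 111111, Corner: 0


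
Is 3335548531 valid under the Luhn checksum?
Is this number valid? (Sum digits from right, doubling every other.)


Luhn sum = 44
44 mod 10 = 4

Invalid (Luhn sum mod 10 = 4)


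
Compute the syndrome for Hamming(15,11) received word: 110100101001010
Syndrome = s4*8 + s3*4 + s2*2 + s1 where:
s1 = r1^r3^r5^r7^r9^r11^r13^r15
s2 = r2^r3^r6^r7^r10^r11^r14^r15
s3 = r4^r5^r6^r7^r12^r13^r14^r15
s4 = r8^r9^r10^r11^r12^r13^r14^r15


s1=1, s2=1, s3=0, s4=1

Syndrome = 11 (error at position 11)


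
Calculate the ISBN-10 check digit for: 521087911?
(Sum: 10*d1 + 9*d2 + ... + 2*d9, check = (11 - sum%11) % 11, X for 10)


Weighted sum: 200
200 mod 11 = 2

Check digit: 9


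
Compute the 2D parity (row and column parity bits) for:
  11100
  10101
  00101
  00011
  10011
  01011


Row parities: 110011
Column parities: 10111

Row P: 110011, Col P: 10111, Corner: 0


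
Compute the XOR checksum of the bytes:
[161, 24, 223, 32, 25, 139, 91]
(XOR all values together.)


XOR chain: 161 ^ 24 ^ 223 ^ 32 ^ 25 ^ 139 ^ 91 = 143

143


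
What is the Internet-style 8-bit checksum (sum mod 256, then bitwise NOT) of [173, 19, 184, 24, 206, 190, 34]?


Sum = 830 mod 256 = 62
Complement = 193

193


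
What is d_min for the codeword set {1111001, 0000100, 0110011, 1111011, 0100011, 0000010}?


Comparing all pairs, minimum distance: 1
Can detect 0 errors, correct 0 errors

1


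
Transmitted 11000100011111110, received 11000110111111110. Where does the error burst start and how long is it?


XOR: 00000010100000000

Burst at position 6, length 3


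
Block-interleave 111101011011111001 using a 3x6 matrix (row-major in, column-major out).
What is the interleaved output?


Matrix:
  111101
  011011
  111001
Read columns: 101111111100010111

101111111100010111


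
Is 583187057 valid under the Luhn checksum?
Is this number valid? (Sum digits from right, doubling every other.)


Luhn sum = 38
38 mod 10 = 8

Invalid (Luhn sum mod 10 = 8)


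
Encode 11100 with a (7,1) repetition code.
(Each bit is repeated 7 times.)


Each bit -> 7 copies

11111111111111111111100000000000000


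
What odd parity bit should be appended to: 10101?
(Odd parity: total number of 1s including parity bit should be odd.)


Number of 1s in data: 3
Parity bit: 0

0


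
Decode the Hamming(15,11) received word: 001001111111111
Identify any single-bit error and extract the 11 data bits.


Syndrome = 2: error at position 2

Data: 10111111111 (corrected bit 2)


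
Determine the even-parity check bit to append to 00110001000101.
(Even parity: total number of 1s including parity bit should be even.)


Number of 1s in data: 5
Parity bit: 1

1


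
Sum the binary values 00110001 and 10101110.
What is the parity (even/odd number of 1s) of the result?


00110001 = 49
10101110 = 174
Sum = 223 = 11011111
1s count = 7

odd parity (7 ones in 11011111)


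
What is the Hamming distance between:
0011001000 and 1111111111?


XOR: 1100110111
Count of 1s: 7

7


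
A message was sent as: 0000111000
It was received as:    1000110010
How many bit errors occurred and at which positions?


XOR: 1000001010

3 error(s) at position(s): 0, 6, 8


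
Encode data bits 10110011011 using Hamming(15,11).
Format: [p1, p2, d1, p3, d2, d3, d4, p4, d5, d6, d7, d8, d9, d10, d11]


Parity bits: p1=0, p2=0, p3=1, p4=0

001101100011011


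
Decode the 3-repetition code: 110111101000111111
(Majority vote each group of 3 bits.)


Groups: 110, 111, 101, 000, 111, 111
Majority votes: 111011

111011


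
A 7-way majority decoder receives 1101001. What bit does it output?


Ones: 4 out of 7
Threshold: 4

1 (4/7 voted 1)


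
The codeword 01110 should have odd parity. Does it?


Number of 1s: 3

Yes, parity is correct (3 ones)


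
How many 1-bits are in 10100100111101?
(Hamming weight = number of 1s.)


Counting 1s in 10100100111101

8


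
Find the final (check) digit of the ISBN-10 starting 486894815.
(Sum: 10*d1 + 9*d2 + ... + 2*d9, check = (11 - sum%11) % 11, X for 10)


Weighted sum: 335
335 mod 11 = 5

Check digit: 6


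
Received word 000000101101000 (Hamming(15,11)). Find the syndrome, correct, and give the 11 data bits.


Syndrome = 8: error at position 8

Data: 00011101000 (corrected bit 8)


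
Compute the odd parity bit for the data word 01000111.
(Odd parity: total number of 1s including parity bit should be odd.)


Number of 1s in data: 4
Parity bit: 1

1


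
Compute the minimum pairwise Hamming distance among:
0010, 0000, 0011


Comparing all pairs, minimum distance: 1
Can detect 0 errors, correct 0 errors

1


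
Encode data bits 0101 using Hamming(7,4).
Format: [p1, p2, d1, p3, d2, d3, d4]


Parity bits: p1=0, p2=1, p3=0

0100101


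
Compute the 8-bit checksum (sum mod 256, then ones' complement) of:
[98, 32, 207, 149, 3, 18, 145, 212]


Sum = 864 mod 256 = 96
Complement = 159

159


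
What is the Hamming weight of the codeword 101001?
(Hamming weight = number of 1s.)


Counting 1s in 101001

3


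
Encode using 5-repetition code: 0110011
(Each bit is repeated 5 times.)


Each bit -> 5 copies

00000111111111100000000001111111111


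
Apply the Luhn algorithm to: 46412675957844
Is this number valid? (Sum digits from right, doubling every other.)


Luhn sum = 82
82 mod 10 = 2

Invalid (Luhn sum mod 10 = 2)


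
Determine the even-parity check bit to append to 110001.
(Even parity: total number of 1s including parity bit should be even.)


Number of 1s in data: 3
Parity bit: 1

1


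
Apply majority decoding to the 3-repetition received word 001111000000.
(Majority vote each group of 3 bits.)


Groups: 001, 111, 000, 000
Majority votes: 0100

0100


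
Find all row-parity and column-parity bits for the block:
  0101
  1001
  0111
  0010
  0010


Row parities: 00111
Column parities: 1011

Row P: 00111, Col P: 1011, Corner: 1


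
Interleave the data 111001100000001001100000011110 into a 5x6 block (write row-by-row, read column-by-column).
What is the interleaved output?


Matrix:
  111001
  100000
  001001
  100000
  011110
Read columns: 110101000110101000010000110100

110101000110101000010000110100


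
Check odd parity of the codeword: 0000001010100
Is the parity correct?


Number of 1s: 3

Yes, parity is correct (3 ones)


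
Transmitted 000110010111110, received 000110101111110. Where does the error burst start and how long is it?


XOR: 000000111000000

Burst at position 6, length 3


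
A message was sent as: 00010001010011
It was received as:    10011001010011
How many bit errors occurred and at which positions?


XOR: 10001000000000

2 error(s) at position(s): 0, 4


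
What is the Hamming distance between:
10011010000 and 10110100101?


XOR: 00101110101
Count of 1s: 6

6


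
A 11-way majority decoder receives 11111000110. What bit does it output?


Ones: 7 out of 11
Threshold: 6

1 (7/11 voted 1)


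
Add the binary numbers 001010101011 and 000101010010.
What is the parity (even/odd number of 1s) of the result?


001010101011 = 683
000101010010 = 338
Sum = 1021 = 1111111101
1s count = 9

odd parity (9 ones in 1111111101)


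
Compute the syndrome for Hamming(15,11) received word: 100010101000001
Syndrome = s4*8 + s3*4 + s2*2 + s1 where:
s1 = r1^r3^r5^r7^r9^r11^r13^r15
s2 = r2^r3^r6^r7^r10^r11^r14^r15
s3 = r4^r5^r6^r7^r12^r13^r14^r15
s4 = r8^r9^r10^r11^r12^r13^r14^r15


s1=1, s2=0, s3=1, s4=0

Syndrome = 5 (error at position 5)


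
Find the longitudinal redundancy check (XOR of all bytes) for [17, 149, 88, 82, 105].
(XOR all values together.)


XOR chain: 17 ^ 149 ^ 88 ^ 82 ^ 105 = 231

231


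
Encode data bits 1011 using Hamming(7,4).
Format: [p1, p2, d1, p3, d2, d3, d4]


Parity bits: p1=0, p2=1, p3=0

0110011


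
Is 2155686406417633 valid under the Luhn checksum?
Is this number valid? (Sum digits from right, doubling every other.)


Luhn sum = 64
64 mod 10 = 4

Invalid (Luhn sum mod 10 = 4)


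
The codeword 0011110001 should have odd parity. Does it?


Number of 1s: 5

Yes, parity is correct (5 ones)


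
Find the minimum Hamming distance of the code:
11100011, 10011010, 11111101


Comparing all pairs, minimum distance: 4
Can detect 3 errors, correct 1 errors

4


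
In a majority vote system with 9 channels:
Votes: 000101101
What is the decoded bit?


Ones: 4 out of 9
Threshold: 5

0 (4/9 voted 1)


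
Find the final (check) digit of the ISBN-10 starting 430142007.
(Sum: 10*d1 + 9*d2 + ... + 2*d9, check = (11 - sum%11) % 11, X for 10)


Weighted sum: 122
122 mod 11 = 1

Check digit: X


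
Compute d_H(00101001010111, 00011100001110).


XOR: 00110101011001
Count of 1s: 7

7


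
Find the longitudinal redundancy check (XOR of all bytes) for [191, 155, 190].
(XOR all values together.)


XOR chain: 191 ^ 155 ^ 190 = 154

154


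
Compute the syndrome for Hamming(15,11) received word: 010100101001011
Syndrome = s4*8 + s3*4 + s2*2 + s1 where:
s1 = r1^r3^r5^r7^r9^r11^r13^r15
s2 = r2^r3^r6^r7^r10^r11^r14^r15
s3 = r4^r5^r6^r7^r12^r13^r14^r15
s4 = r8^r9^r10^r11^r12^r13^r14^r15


s1=1, s2=0, s3=1, s4=0

Syndrome = 5 (error at position 5)


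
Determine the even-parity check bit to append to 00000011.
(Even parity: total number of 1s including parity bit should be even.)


Number of 1s in data: 2
Parity bit: 0

0


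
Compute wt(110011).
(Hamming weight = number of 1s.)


Counting 1s in 110011

4


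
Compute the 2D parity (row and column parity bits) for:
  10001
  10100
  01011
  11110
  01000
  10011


Row parities: 001011
Column parities: 01011

Row P: 001011, Col P: 01011, Corner: 1


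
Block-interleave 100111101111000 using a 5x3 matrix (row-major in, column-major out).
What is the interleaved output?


Matrix:
  100
  111
  101
  111
  000
Read columns: 111100101001110

111100101001110


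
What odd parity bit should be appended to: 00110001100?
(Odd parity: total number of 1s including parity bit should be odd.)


Number of 1s in data: 4
Parity bit: 1

1


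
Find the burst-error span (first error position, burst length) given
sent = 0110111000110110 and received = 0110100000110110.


XOR: 0000011000000000

Burst at position 5, length 2


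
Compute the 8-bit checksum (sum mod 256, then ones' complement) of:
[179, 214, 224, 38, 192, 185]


Sum = 1032 mod 256 = 8
Complement = 247

247


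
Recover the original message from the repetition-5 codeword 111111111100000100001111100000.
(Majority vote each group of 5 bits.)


Groups: 11111, 11111, 00000, 10000, 11111, 00000
Majority votes: 110010

110010


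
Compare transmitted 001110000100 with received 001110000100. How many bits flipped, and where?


XOR: 000000000000

0 errors (received matches sent)


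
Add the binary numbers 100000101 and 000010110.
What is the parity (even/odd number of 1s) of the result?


100000101 = 261
000010110 = 22
Sum = 283 = 100011011
1s count = 5

odd parity (5 ones in 100011011)


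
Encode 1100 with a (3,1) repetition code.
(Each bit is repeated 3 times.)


Each bit -> 3 copies

111111000000


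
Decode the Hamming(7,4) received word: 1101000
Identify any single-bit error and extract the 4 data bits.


Syndrome = 7: error at position 7

Data: 0001 (corrected bit 7)


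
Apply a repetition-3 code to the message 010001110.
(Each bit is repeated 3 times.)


Each bit -> 3 copies

000111000000000111111111000


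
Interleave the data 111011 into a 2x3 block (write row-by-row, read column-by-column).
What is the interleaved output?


Matrix:
  111
  011
Read columns: 101111

101111


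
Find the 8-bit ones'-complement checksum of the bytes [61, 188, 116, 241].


Sum = 606 mod 256 = 94
Complement = 161

161


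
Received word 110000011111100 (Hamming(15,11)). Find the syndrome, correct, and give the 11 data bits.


Syndrome = 2: error at position 2

Data: 00001111100 (corrected bit 2)


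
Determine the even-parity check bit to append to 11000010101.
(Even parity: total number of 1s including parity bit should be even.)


Number of 1s in data: 5
Parity bit: 1

1


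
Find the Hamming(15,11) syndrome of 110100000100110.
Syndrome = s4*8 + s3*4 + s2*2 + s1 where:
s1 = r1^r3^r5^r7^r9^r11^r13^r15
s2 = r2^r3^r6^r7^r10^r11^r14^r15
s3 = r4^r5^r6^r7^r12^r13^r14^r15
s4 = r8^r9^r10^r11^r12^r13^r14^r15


s1=0, s2=1, s3=1, s4=1

Syndrome = 14 (error at position 14)


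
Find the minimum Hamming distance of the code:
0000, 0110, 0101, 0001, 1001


Comparing all pairs, minimum distance: 1
Can detect 0 errors, correct 0 errors

1


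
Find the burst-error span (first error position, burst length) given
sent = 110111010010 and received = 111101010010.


XOR: 001010000000

Burst at position 2, length 3


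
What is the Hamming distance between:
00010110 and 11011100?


XOR: 11001010
Count of 1s: 4

4


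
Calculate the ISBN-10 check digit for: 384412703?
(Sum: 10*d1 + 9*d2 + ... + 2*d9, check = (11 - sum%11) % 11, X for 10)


Weighted sum: 212
212 mod 11 = 3

Check digit: 8


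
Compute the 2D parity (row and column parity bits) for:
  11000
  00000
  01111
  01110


Row parities: 0001
Column parities: 11001

Row P: 0001, Col P: 11001, Corner: 1


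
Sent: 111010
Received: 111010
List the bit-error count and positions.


XOR: 000000

0 errors (received matches sent)


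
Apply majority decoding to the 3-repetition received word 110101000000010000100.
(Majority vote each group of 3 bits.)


Groups: 110, 101, 000, 000, 010, 000, 100
Majority votes: 1100000

1100000


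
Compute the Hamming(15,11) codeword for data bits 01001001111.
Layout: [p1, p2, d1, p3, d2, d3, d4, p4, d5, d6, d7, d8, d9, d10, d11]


Parity bits: p1=0, p2=0, p3=1, p4=1

000110011001111


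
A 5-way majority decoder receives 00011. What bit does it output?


Ones: 2 out of 5
Threshold: 3

0 (2/5 voted 1)


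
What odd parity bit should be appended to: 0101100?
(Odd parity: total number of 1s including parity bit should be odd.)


Number of 1s in data: 3
Parity bit: 0

0


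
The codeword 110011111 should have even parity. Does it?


Number of 1s: 7

No, parity error (7 ones)


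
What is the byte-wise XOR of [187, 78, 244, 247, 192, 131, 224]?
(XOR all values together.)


XOR chain: 187 ^ 78 ^ 244 ^ 247 ^ 192 ^ 131 ^ 224 = 85

85


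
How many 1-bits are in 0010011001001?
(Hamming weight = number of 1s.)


Counting 1s in 0010011001001

5


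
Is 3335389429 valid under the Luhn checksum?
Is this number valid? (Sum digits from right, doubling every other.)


Luhn sum = 60
60 mod 10 = 0

Valid (Luhn sum mod 10 = 0)


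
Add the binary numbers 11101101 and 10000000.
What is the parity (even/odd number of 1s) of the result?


11101101 = 237
10000000 = 128
Sum = 365 = 101101101
1s count = 6

even parity (6 ones in 101101101)


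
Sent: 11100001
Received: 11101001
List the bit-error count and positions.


XOR: 00001000

1 error(s) at position(s): 4


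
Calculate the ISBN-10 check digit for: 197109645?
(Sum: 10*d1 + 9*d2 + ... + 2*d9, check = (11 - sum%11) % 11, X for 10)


Weighted sum: 245
245 mod 11 = 3

Check digit: 8


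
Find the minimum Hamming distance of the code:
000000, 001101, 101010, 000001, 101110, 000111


Comparing all pairs, minimum distance: 1
Can detect 0 errors, correct 0 errors

1


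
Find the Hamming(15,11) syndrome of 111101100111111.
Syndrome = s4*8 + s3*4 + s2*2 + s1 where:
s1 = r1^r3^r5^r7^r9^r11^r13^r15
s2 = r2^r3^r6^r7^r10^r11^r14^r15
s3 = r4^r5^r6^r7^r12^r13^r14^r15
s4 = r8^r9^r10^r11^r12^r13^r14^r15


s1=0, s2=0, s3=1, s4=0

Syndrome = 4 (error at position 4)


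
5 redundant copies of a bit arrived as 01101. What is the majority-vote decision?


Ones: 3 out of 5
Threshold: 3

1 (3/5 voted 1)


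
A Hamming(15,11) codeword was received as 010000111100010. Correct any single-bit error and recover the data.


Syndrome = 0: no error detected

Data: 00011100010 (no errors)


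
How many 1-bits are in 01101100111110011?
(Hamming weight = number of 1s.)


Counting 1s in 01101100111110011

11


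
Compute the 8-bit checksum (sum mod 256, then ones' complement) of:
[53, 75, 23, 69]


Sum = 220 mod 256 = 220
Complement = 35

35


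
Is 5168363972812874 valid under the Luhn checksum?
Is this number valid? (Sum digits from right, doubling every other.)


Luhn sum = 76
76 mod 10 = 6

Invalid (Luhn sum mod 10 = 6)


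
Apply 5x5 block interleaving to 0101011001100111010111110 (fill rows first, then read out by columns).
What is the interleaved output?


Matrix:
  01010
  11001
  10011
  10101
  11110
Read columns: 0111111001000111010101110

0111111001000111010101110


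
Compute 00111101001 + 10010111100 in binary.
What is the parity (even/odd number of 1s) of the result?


00111101001 = 489
10010111100 = 1212
Sum = 1701 = 11010100101
1s count = 6

even parity (6 ones in 11010100101)


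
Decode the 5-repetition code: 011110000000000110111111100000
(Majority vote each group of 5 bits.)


Groups: 01111, 00000, 00000, 11011, 11111, 00000
Majority votes: 100110

100110


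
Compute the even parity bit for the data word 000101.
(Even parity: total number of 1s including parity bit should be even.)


Number of 1s in data: 2
Parity bit: 0

0


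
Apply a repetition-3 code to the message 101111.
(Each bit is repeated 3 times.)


Each bit -> 3 copies

111000111111111111


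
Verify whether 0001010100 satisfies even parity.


Number of 1s: 3

No, parity error (3 ones)


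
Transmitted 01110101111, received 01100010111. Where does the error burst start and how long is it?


XOR: 00010111000

Burst at position 3, length 5


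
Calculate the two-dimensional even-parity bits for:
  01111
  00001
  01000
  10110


Row parities: 0111
Column parities: 10000

Row P: 0111, Col P: 10000, Corner: 1


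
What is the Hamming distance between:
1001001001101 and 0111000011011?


XOR: 1110001010110
Count of 1s: 7

7


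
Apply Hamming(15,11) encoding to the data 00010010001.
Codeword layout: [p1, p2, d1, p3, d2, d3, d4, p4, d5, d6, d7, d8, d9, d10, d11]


Parity bits: p1=1, p2=1, p3=0, p4=0

110000100010001


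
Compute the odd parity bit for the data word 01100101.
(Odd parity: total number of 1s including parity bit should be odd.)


Number of 1s in data: 4
Parity bit: 1

1


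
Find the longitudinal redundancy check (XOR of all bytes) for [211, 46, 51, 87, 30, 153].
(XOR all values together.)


XOR chain: 211 ^ 46 ^ 51 ^ 87 ^ 30 ^ 153 = 30

30


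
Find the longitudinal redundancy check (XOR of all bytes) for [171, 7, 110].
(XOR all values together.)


XOR chain: 171 ^ 7 ^ 110 = 194

194


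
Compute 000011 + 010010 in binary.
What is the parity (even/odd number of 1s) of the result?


000011 = 3
010010 = 18
Sum = 21 = 10101
1s count = 3

odd parity (3 ones in 10101)


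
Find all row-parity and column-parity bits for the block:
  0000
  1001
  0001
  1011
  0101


Row parities: 00110
Column parities: 0110

Row P: 00110, Col P: 0110, Corner: 0


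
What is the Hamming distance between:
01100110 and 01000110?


XOR: 00100000
Count of 1s: 1

1


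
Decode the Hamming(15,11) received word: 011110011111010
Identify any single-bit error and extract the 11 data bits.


Syndrome = 2: error at position 2

Data: 11001111010 (corrected bit 2)


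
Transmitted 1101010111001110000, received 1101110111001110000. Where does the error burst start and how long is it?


XOR: 0000100000000000000

Burst at position 4, length 1


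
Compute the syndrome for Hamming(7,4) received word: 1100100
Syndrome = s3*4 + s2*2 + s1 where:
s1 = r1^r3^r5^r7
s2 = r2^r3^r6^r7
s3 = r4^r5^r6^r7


s1=0, s2=1, s3=1

Syndrome = 6 (error at position 6)


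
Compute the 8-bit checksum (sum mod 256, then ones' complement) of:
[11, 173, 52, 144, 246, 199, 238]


Sum = 1063 mod 256 = 39
Complement = 216

216


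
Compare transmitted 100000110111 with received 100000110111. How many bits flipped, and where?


XOR: 000000000000

0 errors (received matches sent)


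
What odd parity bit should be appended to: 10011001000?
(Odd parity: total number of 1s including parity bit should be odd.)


Number of 1s in data: 4
Parity bit: 1

1


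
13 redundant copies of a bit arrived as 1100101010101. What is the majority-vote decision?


Ones: 7 out of 13
Threshold: 7

1 (7/13 voted 1)


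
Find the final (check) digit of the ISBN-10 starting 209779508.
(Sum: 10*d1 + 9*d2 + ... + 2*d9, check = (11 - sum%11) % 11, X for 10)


Weighted sum: 264
264 mod 11 = 0

Check digit: 0


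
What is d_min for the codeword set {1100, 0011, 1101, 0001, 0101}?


Comparing all pairs, minimum distance: 1
Can detect 0 errors, correct 0 errors

1


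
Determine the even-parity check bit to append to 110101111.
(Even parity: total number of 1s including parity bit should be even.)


Number of 1s in data: 7
Parity bit: 1

1


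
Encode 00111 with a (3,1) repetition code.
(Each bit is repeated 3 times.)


Each bit -> 3 copies

000000111111111


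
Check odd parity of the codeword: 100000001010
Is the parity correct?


Number of 1s: 3

Yes, parity is correct (3 ones)


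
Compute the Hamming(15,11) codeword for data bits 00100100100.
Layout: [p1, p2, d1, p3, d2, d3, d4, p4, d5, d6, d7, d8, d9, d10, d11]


Parity bits: p1=1, p2=0, p3=0, p4=0

100001000100100


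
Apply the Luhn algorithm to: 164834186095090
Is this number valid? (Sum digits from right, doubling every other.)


Luhn sum = 59
59 mod 10 = 9

Invalid (Luhn sum mod 10 = 9)


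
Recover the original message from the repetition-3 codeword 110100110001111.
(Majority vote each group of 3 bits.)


Groups: 110, 100, 110, 001, 111
Majority votes: 10101

10101


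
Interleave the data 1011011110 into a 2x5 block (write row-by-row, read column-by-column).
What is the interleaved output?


Matrix:
  10110
  11110
Read columns: 1101111100

1101111100


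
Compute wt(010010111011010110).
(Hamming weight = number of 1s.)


Counting 1s in 010010111011010110

10


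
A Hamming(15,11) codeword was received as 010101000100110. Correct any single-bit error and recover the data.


Syndrome = 9: error at position 9

Data: 00101100110 (corrected bit 9)


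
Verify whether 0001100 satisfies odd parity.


Number of 1s: 2

No, parity error (2 ones)


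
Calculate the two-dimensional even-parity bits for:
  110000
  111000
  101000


Row parities: 010
Column parities: 100000

Row P: 010, Col P: 100000, Corner: 1


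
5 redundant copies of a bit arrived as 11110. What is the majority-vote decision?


Ones: 4 out of 5
Threshold: 3

1 (4/5 voted 1)


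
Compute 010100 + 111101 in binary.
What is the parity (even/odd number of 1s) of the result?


010100 = 20
111101 = 61
Sum = 81 = 1010001
1s count = 3

odd parity (3 ones in 1010001)


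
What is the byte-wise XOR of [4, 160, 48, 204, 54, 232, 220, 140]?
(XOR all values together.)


XOR chain: 4 ^ 160 ^ 48 ^ 204 ^ 54 ^ 232 ^ 220 ^ 140 = 214

214


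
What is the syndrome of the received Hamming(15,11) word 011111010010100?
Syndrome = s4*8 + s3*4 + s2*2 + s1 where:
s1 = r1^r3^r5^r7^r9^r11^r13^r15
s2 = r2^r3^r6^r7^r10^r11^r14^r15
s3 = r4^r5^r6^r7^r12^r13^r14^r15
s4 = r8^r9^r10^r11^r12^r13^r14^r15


s1=0, s2=0, s3=0, s4=1

Syndrome = 8 (error at position 8)


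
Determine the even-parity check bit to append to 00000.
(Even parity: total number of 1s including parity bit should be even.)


Number of 1s in data: 0
Parity bit: 0

0


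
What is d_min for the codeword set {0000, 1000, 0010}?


Comparing all pairs, minimum distance: 1
Can detect 0 errors, correct 0 errors

1


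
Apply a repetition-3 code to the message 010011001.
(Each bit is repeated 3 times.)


Each bit -> 3 copies

000111000000111111000000111


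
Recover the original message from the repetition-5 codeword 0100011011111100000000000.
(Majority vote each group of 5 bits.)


Groups: 01000, 11011, 11110, 00000, 00000
Majority votes: 01100

01100


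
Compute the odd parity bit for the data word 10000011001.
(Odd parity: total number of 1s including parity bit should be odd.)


Number of 1s in data: 4
Parity bit: 1

1


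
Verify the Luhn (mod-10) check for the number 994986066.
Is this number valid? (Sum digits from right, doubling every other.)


Luhn sum = 51
51 mod 10 = 1

Invalid (Luhn sum mod 10 = 1)


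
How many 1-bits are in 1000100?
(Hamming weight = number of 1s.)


Counting 1s in 1000100

2


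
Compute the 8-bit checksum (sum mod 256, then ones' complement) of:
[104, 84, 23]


Sum = 211 mod 256 = 211
Complement = 44

44


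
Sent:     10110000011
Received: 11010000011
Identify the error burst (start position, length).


XOR: 01100000000

Burst at position 1, length 2


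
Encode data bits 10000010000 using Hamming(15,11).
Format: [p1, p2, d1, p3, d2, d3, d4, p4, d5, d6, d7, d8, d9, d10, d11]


Parity bits: p1=0, p2=0, p3=0, p4=1

001000010010000


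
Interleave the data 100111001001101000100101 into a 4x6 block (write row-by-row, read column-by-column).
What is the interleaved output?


Matrix:
  100111
  001001
  101000
  100101
Read columns: 101100000110100110001101

101100000110100110001101


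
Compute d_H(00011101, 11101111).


XOR: 11110010
Count of 1s: 5

5


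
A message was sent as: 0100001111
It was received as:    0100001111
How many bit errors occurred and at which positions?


XOR: 0000000000

0 errors (received matches sent)


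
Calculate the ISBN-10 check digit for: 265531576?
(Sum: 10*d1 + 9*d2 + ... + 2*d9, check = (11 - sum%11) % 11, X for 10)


Weighted sum: 225
225 mod 11 = 5

Check digit: 6


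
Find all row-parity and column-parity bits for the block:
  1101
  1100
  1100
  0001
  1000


Row parities: 10011
Column parities: 0100

Row P: 10011, Col P: 0100, Corner: 1


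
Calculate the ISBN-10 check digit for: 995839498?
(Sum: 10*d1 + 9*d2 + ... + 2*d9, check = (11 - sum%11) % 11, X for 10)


Weighted sum: 389
389 mod 11 = 4

Check digit: 7


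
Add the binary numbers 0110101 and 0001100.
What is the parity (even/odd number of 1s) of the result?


0110101 = 53
0001100 = 12
Sum = 65 = 1000001
1s count = 2

even parity (2 ones in 1000001)


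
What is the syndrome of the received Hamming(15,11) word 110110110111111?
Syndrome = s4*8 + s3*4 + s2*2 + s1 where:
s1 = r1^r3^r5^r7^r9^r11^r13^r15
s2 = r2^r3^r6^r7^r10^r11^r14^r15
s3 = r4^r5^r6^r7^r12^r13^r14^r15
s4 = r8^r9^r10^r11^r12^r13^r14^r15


s1=0, s2=0, s3=1, s4=1

Syndrome = 12 (error at position 12)


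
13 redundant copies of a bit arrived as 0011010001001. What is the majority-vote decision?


Ones: 5 out of 13
Threshold: 7

0 (5/13 voted 1)


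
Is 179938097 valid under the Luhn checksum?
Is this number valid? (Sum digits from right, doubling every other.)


Luhn sum = 50
50 mod 10 = 0

Valid (Luhn sum mod 10 = 0)


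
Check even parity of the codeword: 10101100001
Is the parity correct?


Number of 1s: 5

No, parity error (5 ones)


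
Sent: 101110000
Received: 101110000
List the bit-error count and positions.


XOR: 000000000

0 errors (received matches sent)


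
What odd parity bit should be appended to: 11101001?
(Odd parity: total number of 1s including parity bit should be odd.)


Number of 1s in data: 5
Parity bit: 0

0


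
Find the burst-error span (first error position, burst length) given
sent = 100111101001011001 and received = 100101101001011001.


XOR: 000010000000000000

Burst at position 4, length 1


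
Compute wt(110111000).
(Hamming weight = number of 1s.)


Counting 1s in 110111000

5


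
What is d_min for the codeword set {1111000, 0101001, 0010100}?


Comparing all pairs, minimum distance: 3
Can detect 2 errors, correct 1 errors

3


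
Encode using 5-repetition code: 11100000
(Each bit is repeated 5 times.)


Each bit -> 5 copies

1111111111111110000000000000000000000000


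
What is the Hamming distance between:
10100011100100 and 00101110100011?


XOR: 10001101000111
Count of 1s: 7

7


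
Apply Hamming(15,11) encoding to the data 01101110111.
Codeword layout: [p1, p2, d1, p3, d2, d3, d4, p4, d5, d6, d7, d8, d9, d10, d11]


Parity bits: p1=1, p2=1, p3=1, p4=0

110111001110111


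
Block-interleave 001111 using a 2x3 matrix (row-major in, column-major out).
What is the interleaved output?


Matrix:
  001
  111
Read columns: 010111

010111


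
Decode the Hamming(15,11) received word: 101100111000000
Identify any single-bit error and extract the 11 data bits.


Syndrome = 0: no error detected

Data: 10011000000 (no errors)


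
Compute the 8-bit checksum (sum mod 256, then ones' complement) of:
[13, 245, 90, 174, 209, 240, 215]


Sum = 1186 mod 256 = 162
Complement = 93

93


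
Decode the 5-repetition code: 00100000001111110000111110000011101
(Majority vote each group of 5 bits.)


Groups: 00100, 00000, 11111, 10000, 11111, 00000, 11101
Majority votes: 0010101

0010101


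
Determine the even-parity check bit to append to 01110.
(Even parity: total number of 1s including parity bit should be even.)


Number of 1s in data: 3
Parity bit: 1

1


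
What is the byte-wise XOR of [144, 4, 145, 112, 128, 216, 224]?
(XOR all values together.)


XOR chain: 144 ^ 4 ^ 145 ^ 112 ^ 128 ^ 216 ^ 224 = 205

205


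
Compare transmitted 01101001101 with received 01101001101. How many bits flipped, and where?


XOR: 00000000000

0 errors (received matches sent)


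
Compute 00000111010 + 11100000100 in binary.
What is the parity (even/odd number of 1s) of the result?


00000111010 = 58
11100000100 = 1796
Sum = 1854 = 11100111110
1s count = 8

even parity (8 ones in 11100111110)


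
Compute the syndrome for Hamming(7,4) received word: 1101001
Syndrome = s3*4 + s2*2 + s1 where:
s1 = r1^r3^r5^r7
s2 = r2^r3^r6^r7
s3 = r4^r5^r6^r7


s1=0, s2=0, s3=0

Syndrome = 0 (no error)


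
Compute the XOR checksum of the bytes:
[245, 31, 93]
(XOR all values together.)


XOR chain: 245 ^ 31 ^ 93 = 183

183


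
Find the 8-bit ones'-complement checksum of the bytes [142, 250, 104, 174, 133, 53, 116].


Sum = 972 mod 256 = 204
Complement = 51

51


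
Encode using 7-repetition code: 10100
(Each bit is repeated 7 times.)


Each bit -> 7 copies

11111110000000111111100000000000000


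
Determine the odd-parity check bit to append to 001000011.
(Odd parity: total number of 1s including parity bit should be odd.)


Number of 1s in data: 3
Parity bit: 0

0


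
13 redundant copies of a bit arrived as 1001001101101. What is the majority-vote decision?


Ones: 7 out of 13
Threshold: 7

1 (7/13 voted 1)


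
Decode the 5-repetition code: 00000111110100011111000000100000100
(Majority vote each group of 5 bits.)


Groups: 00000, 11111, 01000, 11111, 00000, 01000, 00100
Majority votes: 0101000

0101000


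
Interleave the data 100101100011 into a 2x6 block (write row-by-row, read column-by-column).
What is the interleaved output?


Matrix:
  100101
  100011
Read columns: 110000100111

110000100111


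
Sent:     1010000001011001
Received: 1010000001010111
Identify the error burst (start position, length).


XOR: 0000000000001110

Burst at position 12, length 3


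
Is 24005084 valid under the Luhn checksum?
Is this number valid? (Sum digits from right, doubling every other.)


Luhn sum = 20
20 mod 10 = 0

Valid (Luhn sum mod 10 = 0)


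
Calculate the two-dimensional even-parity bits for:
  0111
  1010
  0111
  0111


Row parities: 1011
Column parities: 1101

Row P: 1011, Col P: 1101, Corner: 1


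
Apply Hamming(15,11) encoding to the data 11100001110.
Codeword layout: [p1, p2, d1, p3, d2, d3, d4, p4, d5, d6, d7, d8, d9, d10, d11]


Parity bits: p1=1, p2=1, p3=1, p4=1

111111010001110


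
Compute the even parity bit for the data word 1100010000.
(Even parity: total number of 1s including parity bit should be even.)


Number of 1s in data: 3
Parity bit: 1

1


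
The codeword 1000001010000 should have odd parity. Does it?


Number of 1s: 3

Yes, parity is correct (3 ones)


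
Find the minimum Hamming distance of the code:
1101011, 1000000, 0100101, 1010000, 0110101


Comparing all pairs, minimum distance: 1
Can detect 0 errors, correct 0 errors

1


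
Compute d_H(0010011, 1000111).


XOR: 1010100
Count of 1s: 3

3


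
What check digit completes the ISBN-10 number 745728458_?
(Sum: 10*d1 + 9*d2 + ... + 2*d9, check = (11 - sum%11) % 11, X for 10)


Weighted sum: 294
294 mod 11 = 8

Check digit: 3
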